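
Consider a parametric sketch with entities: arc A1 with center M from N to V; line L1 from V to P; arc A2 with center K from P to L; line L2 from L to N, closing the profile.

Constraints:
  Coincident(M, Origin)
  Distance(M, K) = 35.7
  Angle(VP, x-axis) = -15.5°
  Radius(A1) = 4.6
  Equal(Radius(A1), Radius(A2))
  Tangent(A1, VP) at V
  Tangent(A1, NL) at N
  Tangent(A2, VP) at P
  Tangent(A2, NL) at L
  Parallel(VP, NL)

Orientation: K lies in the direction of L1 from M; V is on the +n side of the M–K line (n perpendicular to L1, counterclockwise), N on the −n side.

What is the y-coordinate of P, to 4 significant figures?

-5.108

The slot axis is L1's direction at -15.5°, so u = (cos -15.5°, sin -15.5°) = (0.9636, -0.2672) and n = (−sin -15.5°, cos -15.5°) = (0.2672, 0.9636). M is at the origin and K lies 35.7 along u from M, so K = 35.7·u = (34.40, -9.540). Tangency of A1 to both parallel lines with radius 4.6 puts V and N at M ± 4.6·n: V = (1.229, 4.433), N = (-1.229, -4.433). Equal radii place P and L the same way about K: P = K + 4.6·n = (35.63, -5.108), L = K − 4.6·n = (33.17, -13.97). So P.y = -5.108.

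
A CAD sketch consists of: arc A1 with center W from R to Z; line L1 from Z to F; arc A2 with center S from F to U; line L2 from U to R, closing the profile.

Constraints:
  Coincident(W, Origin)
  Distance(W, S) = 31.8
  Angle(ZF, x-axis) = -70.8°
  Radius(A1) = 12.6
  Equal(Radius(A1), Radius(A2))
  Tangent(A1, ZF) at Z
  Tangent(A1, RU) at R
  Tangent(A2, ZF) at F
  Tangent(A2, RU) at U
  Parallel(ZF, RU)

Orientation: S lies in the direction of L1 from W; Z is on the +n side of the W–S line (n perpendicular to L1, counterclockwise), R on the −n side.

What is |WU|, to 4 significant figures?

34.21

Tangency of A1 to both parallel lines with radius 12.6 puts Z and R at W ± 12.6·n: Z = (11.90, 4.144), R = (-11.90, -4.144). Equal radii place F and U the same way about S: F = S + 12.6·n = (22.36, -25.89), U = S − 12.6·n = (-1.441, -34.17). Then |WU| = |U − W| = 34.21.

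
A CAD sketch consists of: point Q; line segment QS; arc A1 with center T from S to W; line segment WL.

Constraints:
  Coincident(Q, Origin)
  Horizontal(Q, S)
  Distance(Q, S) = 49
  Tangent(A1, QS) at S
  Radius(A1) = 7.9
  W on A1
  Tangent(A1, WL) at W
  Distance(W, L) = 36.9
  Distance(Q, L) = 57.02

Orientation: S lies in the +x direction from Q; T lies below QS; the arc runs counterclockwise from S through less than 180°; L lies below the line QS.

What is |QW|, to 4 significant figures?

41.74

Checks: |TW| = 7.900 ✓; ∠(TW, WL) = 90.00° ✓; |WL| = 36.90 ✓; |QL| = 57.02 ✓.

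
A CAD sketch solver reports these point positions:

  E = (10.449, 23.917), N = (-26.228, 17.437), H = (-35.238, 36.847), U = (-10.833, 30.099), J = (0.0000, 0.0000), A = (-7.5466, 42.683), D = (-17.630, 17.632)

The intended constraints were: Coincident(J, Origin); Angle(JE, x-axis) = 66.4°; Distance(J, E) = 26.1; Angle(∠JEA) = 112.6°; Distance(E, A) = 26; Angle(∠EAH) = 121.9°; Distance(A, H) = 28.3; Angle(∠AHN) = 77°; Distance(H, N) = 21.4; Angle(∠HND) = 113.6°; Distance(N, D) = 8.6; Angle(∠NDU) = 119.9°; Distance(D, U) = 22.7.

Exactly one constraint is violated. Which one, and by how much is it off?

Distance(D, U) = 22.7 — off by 8.50.

J = (0.00, 0.00) ✓; JE at 66.40° ✓; |JE| = 26.10 ✓; ∠JEA = 112.6° ✓; |EA| = 26.00 ✓; ∠EAH = 121.9° ✓; |AH| = 28.30 ✓; ∠AHN = 77.00° ✓; |HN| = 21.40 ✓; ∠HND = 113.6° ✓; |ND| = 8.600 ✓; ∠NDU = 119.9° ✓; |DU| = 14.20 ✗.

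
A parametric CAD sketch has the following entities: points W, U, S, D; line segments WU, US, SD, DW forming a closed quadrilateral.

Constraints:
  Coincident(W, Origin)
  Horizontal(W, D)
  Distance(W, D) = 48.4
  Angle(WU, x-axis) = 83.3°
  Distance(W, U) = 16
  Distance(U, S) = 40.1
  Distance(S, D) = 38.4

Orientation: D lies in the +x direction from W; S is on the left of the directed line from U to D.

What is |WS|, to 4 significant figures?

51.44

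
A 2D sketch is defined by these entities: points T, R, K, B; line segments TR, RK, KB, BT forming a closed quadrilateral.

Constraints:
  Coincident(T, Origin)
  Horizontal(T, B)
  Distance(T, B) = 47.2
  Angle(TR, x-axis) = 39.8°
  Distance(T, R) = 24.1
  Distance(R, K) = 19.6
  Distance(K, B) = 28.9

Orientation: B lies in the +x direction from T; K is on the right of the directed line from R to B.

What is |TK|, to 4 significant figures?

19.07

Checks: |RK| = 19.60 ✓; |KB| = 28.90 ✓.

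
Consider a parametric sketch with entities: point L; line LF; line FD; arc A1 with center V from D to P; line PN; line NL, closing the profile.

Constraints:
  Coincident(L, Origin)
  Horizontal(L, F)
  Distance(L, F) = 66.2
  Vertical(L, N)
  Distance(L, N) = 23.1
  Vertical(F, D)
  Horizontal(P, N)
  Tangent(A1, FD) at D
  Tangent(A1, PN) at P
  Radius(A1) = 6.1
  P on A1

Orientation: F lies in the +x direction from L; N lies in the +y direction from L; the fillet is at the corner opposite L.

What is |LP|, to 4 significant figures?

64.39

The virtual corner opposite L is at (66.20, 23.10). Tangency of A1 to FD means the radius VD is perpendicular to FD and the tangent condition forces VP to be normal to PN, with radius 6.1, so the center V sits 6.1 in from both sides at V = (60.10, 17.00). That places the tangent points at D = (66.20, 17.00) on FD and P = (60.10, 23.10) on PN. Then |LP| = |P − L| = 64.39.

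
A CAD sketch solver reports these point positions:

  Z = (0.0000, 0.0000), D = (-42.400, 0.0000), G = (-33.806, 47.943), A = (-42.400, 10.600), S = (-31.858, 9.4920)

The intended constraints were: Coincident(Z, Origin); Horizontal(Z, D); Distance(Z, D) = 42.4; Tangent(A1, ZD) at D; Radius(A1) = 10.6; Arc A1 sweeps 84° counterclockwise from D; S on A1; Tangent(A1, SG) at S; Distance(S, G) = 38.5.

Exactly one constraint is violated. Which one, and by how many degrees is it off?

Tangent(A1, SG) at S — off by 8.90°.

Z = (0.00, 0.00) ✓; Z.y = 0.00, D.y = 0.00 ✓; |ZD| = 42.40 ✓; ∠(AD, DZ) = 90.00° ✓; |AD| = 10.60 ✓; bearing(A→S) − bearing(A→D) = 84.00° ✓; |AS| = 10.60 ✓; ∠(AS, SG) = 81.10° ✗; |SG| = 38.50 ✓.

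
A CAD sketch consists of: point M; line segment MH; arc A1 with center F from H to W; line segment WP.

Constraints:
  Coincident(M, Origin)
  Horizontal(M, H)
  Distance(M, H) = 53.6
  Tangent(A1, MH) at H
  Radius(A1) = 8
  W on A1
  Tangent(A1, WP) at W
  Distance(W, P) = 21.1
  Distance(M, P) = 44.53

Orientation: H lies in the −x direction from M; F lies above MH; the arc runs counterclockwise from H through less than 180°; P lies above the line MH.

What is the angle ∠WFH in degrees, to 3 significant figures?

65.5°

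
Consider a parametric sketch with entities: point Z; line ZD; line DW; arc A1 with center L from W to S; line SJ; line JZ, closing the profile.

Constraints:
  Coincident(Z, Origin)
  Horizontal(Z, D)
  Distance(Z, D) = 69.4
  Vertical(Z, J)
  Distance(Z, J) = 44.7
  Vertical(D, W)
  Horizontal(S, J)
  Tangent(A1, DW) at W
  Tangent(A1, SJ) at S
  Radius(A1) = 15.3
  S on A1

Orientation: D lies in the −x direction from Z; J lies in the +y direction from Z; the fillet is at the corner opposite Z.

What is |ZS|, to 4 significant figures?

70.18

Z is at the origin; Z and D share the same y with |ZD| = 69.4 and D on the −x side, so D = (-69.40, 0.000). Z and J share the same x with |ZJ| = 44.7 and J on the +y side, so J = (0.000, 44.70). The virtual corner opposite Z is at (-69.40, 44.70). A1 meets DW tangentially, so LW is at right angles to DW and since A1 is tangent to SJ there, LS ⟂ SJ, with radius 15.3, so the center L sits 15.3 in from both sides at L = (-54.10, 29.40). That places the tangent points at W = (-69.40, 29.40) on DW and S = (-54.10, 44.70) on SJ. Then |ZS| = |S − Z| = 70.18.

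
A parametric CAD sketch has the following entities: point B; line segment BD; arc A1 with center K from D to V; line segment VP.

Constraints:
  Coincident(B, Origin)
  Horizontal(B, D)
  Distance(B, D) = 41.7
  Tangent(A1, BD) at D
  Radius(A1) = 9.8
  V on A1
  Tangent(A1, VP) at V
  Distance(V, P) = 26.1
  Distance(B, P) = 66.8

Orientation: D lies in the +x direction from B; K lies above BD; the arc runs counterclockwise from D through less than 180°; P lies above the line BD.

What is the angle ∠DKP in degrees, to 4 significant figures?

142.5°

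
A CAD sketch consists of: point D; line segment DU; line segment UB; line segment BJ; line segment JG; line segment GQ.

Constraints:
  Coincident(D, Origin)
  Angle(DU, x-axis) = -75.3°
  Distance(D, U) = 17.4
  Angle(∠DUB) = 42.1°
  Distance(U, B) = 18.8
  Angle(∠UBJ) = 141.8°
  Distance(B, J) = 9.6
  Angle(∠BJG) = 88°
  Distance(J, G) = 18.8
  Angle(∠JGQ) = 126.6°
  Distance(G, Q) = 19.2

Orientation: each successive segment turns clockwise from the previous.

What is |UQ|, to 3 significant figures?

19.7

D is at the origin; DU runs at -75.3° with length 17.4, so U = (4.42, -16.8). ∠DUB = 42.1° gives UB at 147° from the x-axis; with |UB| = 18.8, B = (-11.3, -6.54). ∠UBJ = 141.8° gives BJ at 109° from the x-axis; with |BJ| = 9.6, J = (-14.4, 2.56). ∠BJG = 88.0° gives JG at 16.6° from the x-axis; with |JG| = 18.8, G = (3.64, 7.93). ∠JGQ = 126.6° gives GQ at -36.8° from the x-axis; with |GQ| = 19.2, Q = (19.0, -3.57). Then |UQ| = |Q − U| = 19.7.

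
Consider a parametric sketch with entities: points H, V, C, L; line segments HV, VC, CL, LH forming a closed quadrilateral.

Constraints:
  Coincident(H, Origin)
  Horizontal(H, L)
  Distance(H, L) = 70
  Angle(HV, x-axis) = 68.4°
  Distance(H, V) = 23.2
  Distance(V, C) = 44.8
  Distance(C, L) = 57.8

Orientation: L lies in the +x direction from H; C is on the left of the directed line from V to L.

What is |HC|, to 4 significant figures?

66.23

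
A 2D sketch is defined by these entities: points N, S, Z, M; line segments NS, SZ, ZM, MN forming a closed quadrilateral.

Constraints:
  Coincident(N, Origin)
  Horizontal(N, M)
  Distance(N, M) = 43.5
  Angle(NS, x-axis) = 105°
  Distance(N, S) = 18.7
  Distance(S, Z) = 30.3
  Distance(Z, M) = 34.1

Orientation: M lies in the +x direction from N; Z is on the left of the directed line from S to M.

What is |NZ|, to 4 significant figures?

36.66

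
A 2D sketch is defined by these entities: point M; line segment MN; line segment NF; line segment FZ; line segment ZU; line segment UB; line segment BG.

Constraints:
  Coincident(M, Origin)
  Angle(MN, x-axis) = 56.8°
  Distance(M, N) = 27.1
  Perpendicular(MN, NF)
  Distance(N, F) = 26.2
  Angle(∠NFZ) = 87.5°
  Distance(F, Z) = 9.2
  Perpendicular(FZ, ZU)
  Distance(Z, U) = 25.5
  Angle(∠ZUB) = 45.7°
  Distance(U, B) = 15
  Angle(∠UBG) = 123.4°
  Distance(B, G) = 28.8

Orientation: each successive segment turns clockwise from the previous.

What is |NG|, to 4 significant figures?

39.53

∠ZUB = 45.7° gives UB at 10.00° from the x-axis; with |UB| = 15.0, B = (25.46, 18.34). ∠UBG = 123.4° gives BG at -46.60° from the x-axis; with |BG| = 28.8, G = (45.25, -2.581). Then |NG| = |G − N| = 39.53.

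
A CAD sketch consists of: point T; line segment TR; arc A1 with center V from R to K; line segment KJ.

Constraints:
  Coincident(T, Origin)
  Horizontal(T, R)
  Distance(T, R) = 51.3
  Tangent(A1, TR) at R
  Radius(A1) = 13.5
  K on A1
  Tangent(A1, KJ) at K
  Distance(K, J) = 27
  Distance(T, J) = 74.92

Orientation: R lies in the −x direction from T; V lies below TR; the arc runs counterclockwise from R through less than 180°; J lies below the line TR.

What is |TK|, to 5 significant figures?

66.397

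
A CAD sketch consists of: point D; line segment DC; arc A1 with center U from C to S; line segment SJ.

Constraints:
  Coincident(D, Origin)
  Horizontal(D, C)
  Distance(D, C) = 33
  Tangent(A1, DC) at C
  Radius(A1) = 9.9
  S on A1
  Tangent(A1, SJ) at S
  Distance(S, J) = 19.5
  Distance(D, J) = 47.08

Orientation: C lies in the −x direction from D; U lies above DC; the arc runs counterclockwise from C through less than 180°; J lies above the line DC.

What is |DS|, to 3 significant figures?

28.8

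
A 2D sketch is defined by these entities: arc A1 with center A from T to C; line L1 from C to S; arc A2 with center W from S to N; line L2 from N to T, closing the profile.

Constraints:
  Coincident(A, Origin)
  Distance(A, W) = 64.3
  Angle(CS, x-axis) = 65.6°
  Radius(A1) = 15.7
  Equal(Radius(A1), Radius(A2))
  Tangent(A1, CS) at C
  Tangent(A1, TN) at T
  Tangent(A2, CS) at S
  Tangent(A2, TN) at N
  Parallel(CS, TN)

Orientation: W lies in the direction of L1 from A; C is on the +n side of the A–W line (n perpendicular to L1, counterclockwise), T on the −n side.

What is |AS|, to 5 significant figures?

66.189

The slot axis is L1's direction at 65.6°, so u = (cos 65.6°, sin 65.6°) = (0.41310, 0.91068) and n = (−sin 65.6°, cos 65.6°) = (-0.91068, 0.41310). A is at the origin and W lies 64.3 along u from A, so W = 64.3·u = (26.563, 58.557). Tangency of A1 to both parallel lines with radius 15.7 puts C and T at A ± 15.7·n: C = (-14.298, 6.4857), T = (14.298, -6.4857). Equal radii place S and N the same way about W: S = W + 15.7·n = (12.265, 65.043), N = W − 15.7·n = (40.860, 52.071). Then |AS| = |S − A| = 66.189.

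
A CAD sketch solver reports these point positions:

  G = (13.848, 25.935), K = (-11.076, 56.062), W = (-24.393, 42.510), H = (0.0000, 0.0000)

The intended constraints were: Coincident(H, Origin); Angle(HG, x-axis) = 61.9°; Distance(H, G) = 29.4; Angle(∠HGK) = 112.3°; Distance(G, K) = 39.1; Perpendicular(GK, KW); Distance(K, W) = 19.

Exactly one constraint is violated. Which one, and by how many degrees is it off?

Perpendicular(GK, KW) — off by 5.90°.

H = (0.00, 0.00) ✓; HG at 61.90° ✓; |HG| = 29.40 ✓; ∠HGK = 112.3° ✓; |GK| = 39.10 ✓; ∠(GK, KW) = 95.90° ✗; |KW| = 19.00 ✓.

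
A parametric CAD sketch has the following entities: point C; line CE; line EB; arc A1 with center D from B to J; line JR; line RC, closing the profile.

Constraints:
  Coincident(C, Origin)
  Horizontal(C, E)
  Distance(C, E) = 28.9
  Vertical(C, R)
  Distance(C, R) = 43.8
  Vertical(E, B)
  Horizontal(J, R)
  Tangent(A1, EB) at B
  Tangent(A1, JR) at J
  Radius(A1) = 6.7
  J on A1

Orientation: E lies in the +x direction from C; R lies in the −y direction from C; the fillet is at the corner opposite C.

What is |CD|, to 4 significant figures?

43.23

CR is vertical with |CR| = 43.8 and R on the −y side, so R = (0.000, -43.80). The virtual corner opposite C is at (28.90, -43.80). Tangency of A1 to EB means the radius DB is perpendicular to EB and since A1 is tangent to JR there, DJ ⟂ JR, with radius 6.7, so the center D sits 6.7 in from both sides at D = (22.20, -37.10). Then |CD| = |D − C| = 43.23.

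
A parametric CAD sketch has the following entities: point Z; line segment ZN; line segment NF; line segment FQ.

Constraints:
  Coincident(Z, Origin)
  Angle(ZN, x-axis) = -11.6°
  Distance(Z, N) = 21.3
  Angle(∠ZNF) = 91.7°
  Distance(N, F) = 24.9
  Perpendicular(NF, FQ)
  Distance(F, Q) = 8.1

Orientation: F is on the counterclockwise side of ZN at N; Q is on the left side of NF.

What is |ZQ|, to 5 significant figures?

28.738

∠ZNF = 91.7°, so NF runs at -11.6° + (180° − 91.7°) = 76.700° from the x-axis; with |NF| = 24.9, F = N + 24.9·(cos 76.700°, sin 76.700°) = (26.593, 19.949). NF is perpendicular to FQ; with |FQ| = 8.1 on the left of NF, Q = F + 8.1·(-0.97318, 0.23005) = (18.710, 21.813). Then |ZQ| = |Q − Z| = 28.738.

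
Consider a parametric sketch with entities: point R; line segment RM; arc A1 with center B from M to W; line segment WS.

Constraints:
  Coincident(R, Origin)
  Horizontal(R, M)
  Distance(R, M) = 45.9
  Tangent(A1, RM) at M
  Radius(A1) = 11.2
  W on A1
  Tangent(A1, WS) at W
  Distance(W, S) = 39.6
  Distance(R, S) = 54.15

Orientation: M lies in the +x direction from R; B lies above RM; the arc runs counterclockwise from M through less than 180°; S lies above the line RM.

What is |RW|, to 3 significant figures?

57.2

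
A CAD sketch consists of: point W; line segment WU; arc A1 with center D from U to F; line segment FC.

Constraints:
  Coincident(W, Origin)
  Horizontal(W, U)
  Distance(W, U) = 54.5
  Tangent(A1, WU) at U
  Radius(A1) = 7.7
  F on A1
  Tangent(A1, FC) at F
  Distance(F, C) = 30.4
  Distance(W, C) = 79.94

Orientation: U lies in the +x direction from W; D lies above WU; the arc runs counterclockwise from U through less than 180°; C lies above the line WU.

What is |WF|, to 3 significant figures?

61.9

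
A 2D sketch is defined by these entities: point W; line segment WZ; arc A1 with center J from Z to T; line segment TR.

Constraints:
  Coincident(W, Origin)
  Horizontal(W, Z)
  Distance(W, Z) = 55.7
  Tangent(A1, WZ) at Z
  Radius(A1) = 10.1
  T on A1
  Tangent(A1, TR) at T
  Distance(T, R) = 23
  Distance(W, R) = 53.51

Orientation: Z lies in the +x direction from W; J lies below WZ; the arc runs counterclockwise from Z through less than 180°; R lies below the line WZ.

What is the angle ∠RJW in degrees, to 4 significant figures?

70.01°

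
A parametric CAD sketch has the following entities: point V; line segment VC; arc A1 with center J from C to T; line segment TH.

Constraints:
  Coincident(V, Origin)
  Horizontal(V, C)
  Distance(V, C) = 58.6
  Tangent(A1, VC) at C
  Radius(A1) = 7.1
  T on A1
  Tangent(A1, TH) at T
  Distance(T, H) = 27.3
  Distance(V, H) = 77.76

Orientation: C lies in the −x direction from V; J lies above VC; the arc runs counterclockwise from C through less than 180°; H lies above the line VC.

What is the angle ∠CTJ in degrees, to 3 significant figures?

25.1°

Checks: V.y = 0.00, C.y = 0.00 ✓; ∠(JC, CV) = 90.00° ✓; |JT| = 7.100 ✓; ∠(JT, TH) = 90.00° ✓; |TH| = 27.30 ✓; |VH| = 77.76 ✓.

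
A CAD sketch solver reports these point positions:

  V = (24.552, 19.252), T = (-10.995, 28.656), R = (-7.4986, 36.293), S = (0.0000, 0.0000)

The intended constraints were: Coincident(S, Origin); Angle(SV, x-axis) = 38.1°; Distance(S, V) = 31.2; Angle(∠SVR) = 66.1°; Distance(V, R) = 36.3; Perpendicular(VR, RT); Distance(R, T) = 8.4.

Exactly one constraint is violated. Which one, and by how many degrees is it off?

Perpendicular(VR, RT) — off by 3.40°.

S = (0.00, 0.00) ✓; SV at 38.10° ✓; |SV| = 31.20 ✓; ∠SVR = 66.10° ✓; |VR| = 36.30 ✓; ∠(VR, RT) = 93.40° ✗; |RT| = 8.399 ✓.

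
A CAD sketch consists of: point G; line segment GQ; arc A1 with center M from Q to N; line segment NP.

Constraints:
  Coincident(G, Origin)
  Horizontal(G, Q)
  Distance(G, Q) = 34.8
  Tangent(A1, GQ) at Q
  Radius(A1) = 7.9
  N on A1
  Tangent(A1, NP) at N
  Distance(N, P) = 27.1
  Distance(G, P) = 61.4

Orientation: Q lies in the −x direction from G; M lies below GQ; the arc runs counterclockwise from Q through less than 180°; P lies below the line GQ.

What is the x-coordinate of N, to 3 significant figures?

-41.7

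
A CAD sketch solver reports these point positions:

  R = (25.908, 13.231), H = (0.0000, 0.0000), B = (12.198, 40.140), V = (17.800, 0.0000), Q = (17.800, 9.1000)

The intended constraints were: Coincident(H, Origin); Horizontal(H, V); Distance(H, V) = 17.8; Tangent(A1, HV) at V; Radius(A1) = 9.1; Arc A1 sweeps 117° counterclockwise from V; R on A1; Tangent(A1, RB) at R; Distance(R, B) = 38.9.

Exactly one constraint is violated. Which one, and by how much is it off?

Distance(R, B) = 38.9 — off by 8.70.

H = (0.00, 0.00) ✓; H.y = 0.00, V.y = 0.00 ✓; |HV| = 17.80 ✓; ∠(QV, VH) = 90.00° ✓; |QV| = 9.100 ✓; bearing(Q→R) − bearing(Q→V) = 117.0° ✓; |QR| = 9.100 ✓; ∠(QR, RB) = 90.00° ✓; |RB| = 30.20 ✗.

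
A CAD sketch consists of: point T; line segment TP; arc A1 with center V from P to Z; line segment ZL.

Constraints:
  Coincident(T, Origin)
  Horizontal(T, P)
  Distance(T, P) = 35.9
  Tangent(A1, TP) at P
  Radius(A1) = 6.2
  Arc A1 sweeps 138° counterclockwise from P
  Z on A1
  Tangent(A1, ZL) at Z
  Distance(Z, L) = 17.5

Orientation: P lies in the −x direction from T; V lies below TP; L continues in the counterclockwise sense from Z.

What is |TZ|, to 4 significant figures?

41.48

The tangent condition forces VP to be normal to TP, so V = P + (0, -6.2) = (-35.90, -6.200). On A1, P sits at bearing 90° from V; a 138° counterclockwise sweep puts Z at bearing 228°, so Z = V + 6.2·(cos 228°, sin 228°) = (-40.05, -10.81). Then |TZ| = |Z − T| = 41.48.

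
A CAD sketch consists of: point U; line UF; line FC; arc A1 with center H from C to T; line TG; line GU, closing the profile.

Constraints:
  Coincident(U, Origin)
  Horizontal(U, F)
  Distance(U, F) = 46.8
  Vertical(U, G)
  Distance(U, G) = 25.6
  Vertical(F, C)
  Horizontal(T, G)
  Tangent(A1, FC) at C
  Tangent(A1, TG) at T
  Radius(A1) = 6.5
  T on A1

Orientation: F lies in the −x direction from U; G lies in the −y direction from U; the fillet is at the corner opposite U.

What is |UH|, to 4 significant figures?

44.60

U is at the origin; UF is horizontal with |UF| = 46.8 and F on the −x side, so F = (-46.80, 0.000). UG is vertical with |UG| = 25.6 and G on the −y side, so G = (0.000, -25.60). The virtual corner opposite U is at (-46.80, -25.60). A1 meets FC tangentially, so HC is at right angles to FC and since A1 is tangent to TG there, HT ⟂ TG, with radius 6.5, so the center H sits 6.5 in from both sides at H = (-40.30, -19.10). Then |UH| = |H − U| = 44.60.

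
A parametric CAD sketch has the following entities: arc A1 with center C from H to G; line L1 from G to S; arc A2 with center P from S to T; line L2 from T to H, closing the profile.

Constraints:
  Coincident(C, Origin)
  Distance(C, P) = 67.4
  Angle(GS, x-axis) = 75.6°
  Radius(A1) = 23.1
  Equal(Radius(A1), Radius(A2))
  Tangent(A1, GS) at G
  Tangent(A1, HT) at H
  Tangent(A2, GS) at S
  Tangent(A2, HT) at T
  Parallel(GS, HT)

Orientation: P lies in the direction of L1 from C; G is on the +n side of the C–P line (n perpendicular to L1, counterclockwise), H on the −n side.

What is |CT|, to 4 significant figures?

71.25

Tangency of A1 to both parallel lines with radius 23.1 puts G and H at C ± 23.1·n: G = (-22.37, 5.745), H = (22.37, -5.745). Equal radii place S and T the same way about P: S = P + 23.1·n = (-5.613, 71.03), T = P − 23.1·n = (39.14, 59.54). Then |CT| = |T − C| = 71.25.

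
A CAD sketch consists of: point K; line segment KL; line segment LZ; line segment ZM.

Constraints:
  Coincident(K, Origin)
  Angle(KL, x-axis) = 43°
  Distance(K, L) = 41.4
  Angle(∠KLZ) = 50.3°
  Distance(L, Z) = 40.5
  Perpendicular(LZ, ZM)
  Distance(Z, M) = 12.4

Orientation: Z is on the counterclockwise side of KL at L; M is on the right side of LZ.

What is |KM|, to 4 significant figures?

46.43

∠KLZ = 50.3°, so LZ runs at 43.0° + (180° − 50.3°) = 172.7° from the x-axis; with |LZ| = 40.5, Z = L + 40.5·(cos 172.7°, sin 172.7°) = (-9.894, 33.38). The perpendicularity gives ZM at right angles to LZ; with |ZM| = 12.4 on the right of LZ, M = Z + 12.4·(0.1271, 0.9919) = (-8.318, 45.68). Then |KM| = |M − K| = 46.43.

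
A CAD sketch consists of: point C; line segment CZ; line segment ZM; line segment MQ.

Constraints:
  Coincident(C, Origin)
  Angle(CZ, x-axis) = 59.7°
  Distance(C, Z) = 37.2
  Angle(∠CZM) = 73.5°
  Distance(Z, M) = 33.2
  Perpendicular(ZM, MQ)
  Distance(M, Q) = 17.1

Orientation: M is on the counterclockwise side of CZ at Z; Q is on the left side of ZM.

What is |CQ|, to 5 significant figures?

29.276

C is at the origin; CZ runs at 59.7° with length 37.2, so Z = 37.2·(cos 59.7°, sin 59.7°) = (18.768, 32.118). ∠CZM = 73.5°, so ZM runs at 59.7° + (180° − 73.5°) = 166.20° from the x-axis; with |ZM| = 33.2, M = Z + 33.2·(cos 166.20°, sin 166.20°) = (-13.473, 40.038). The perpendicularity gives MQ at right angles to ZM; with |MQ| = 17.1 on the left of ZM, Q = M + 17.1·(-0.23853, -0.97113) = (-17.552, 23.431). Then |CQ| = |Q − C| = 29.276.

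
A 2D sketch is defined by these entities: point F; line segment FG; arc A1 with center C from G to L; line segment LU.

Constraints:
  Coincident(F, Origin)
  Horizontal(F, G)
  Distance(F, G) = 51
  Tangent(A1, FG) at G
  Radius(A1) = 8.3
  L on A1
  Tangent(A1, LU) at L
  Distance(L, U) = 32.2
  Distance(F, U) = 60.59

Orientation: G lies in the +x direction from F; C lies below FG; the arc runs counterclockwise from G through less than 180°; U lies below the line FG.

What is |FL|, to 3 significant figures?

43.6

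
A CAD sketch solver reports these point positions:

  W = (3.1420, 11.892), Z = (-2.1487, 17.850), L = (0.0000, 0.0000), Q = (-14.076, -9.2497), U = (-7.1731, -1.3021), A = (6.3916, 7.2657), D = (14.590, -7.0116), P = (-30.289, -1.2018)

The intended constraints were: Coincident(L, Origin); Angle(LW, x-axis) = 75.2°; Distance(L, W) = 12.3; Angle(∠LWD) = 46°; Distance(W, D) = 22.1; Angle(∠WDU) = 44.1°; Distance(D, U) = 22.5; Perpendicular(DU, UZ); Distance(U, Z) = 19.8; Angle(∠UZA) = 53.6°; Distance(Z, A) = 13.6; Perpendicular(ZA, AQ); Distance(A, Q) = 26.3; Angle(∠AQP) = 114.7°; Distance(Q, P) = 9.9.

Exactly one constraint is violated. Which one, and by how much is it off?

Distance(Q, P) = 9.9 — off by 8.20.

L = (0.00, 0.00) ✓; LW at 75.20° ✓; |LW| = 12.30 ✓; ∠LWD = 46.00° ✓; |WD| = 22.10 ✓; ∠WDU = 44.10° ✓; |DU| = 22.50 ✓; ∠(DU, UZ) = 90.00° ✓; |UZ| = 19.80 ✓; ∠UZA = 53.60° ✓; |ZA| = 13.60 ✓; ∠(ZA, AQ) = 90.00° ✓; |AQ| = 26.30 ✓; ∠AQP = 114.7° ✓; |QP| = 18.10 ✗.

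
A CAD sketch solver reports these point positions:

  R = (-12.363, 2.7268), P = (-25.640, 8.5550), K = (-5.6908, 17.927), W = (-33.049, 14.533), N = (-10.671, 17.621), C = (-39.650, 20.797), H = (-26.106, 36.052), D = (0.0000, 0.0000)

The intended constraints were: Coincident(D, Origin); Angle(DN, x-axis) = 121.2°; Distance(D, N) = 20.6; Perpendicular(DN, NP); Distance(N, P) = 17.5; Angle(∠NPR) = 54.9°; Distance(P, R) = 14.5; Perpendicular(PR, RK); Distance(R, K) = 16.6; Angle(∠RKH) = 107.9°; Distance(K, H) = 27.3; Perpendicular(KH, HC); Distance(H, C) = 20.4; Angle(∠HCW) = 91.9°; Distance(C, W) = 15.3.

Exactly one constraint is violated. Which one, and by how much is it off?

Distance(C, W) = 15.3 — off by 6.20.

D = (0.00, 0.00) ✓; DN at 121.2° ✓; |DN| = 20.60 ✓; ∠(DN, NP) = 90.00° ✓; |NP| = 17.50 ✓; ∠NPR = 54.90° ✓; |PR| = 14.50 ✓; ∠(PR, RK) = 90.00° ✓; |RK| = 16.60 ✓; ∠RKH = 107.9° ✓; |KH| = 27.30 ✓; ∠(KH, HC) = 90.00° ✓; |HC| = 20.40 ✓; ∠HCW = 91.90° ✓; |CW| = 9.100 ✗.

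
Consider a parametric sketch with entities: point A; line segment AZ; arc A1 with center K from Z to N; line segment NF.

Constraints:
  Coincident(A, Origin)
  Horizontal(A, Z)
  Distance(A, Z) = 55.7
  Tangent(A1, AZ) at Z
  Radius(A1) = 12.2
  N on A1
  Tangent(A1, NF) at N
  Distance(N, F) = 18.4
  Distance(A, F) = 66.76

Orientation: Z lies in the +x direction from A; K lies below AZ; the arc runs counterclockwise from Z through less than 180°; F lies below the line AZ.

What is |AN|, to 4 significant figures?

50.08

A is at the origin; A and Z share the same y with |AZ| = 55.7 and Z on the +x side, so Z = (55.70, 0.000). A1 meets AZ tangentially, so KZ is at right angles to AZ, so K = Z + (0, -12.2) = (55.70, -12.20). Since KN ⟂ NF (tangency), |KF| = √(12.2² + 18.4²) = 22.08 regardless of where N sits on A1. So F lies on both circle(A, 66.76) and circle(K, 22.08); the below-AZ intersection is F = (57.32, -34.22). N is the foot of the tangent from F: N = (46.06, -19.67).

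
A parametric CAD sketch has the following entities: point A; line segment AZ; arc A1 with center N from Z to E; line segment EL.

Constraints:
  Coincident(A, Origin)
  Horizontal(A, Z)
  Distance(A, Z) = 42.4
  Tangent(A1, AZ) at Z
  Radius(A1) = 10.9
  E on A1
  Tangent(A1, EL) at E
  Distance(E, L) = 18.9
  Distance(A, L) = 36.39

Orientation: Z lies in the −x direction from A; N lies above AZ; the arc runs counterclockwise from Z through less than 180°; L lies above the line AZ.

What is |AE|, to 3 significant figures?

32.9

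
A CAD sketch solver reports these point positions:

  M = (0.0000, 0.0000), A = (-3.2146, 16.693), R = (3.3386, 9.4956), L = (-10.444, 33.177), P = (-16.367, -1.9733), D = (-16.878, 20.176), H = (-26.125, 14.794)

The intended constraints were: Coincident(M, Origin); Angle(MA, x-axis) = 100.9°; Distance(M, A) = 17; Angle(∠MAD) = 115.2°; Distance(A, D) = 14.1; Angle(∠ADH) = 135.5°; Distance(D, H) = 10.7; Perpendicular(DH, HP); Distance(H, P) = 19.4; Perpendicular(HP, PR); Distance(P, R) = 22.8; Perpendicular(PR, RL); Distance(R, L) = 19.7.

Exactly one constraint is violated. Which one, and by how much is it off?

Distance(R, L) = 19.7 — off by 7.70.

M = (0.00, 0.00) ✓; MA at 100.9° ✓; |MA| = 17.00 ✓; ∠MAD = 115.2° ✓; |AD| = 14.10 ✓; ∠ADH = 135.5° ✓; |DH| = 10.70 ✓; ∠(DH, HP) = 90.00° ✓; |HP| = 19.40 ✓; ∠(HP, PR) = 90.00° ✓; |PR| = 22.80 ✓; ∠(PR, RL) = 90.00° ✓; |RL| = 27.40 ✗.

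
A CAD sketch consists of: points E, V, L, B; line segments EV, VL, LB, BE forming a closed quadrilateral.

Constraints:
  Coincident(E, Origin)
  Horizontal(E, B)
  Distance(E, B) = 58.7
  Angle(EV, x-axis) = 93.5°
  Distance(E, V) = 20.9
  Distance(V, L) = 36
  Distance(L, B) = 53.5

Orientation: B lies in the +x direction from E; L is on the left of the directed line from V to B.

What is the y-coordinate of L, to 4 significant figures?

43.11

E is at the origin; E and B share the same y with |EB| = 58.7 and B in +x, so B = (58.7, 0). EV runs at 93.5° with |EV| = 20.9, so V = (-1.276, 20.86). L is determined by |VL| = 36.0 and |LB| = 53.5 together: it lies at the intersection of circle(V, 36.0) and circle(B, 53.5). With |VB| = 63.50, the foot of the radical line on VB is 19.42 from V and the perpendicular offset is √(36.0² − 19.42²) = 30.31. Taking the left-of-VB solution: L = (27.02, 43.11).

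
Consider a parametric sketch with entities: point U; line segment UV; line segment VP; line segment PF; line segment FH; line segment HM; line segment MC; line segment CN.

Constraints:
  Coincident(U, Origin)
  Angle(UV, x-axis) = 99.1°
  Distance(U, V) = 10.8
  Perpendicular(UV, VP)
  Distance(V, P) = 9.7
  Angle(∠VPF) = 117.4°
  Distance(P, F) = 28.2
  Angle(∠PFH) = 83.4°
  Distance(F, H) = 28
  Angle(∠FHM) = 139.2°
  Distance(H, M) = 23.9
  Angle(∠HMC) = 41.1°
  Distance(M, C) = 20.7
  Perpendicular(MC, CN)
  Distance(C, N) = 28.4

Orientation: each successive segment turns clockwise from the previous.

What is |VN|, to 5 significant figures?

45.989

∠HMC = 41.1° gives MC at 30.200° from the x-axis; with |MC| = 20.7, C = (-5.2076, -9.4963). MC is perpendicular to CN, so CN runs at -59.800°; with |CN| = 28.4, N = (9.0781, -34.042). Then |VN| = |N − V| = 45.989.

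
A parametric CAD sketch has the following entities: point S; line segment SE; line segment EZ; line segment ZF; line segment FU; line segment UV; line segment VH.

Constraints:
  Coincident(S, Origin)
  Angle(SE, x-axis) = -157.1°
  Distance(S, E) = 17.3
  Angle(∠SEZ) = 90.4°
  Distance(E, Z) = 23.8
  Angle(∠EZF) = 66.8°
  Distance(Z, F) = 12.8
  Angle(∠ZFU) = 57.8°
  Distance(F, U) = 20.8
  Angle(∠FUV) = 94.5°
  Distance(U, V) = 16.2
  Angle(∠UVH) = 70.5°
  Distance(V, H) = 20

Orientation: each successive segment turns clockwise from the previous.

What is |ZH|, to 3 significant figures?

4.07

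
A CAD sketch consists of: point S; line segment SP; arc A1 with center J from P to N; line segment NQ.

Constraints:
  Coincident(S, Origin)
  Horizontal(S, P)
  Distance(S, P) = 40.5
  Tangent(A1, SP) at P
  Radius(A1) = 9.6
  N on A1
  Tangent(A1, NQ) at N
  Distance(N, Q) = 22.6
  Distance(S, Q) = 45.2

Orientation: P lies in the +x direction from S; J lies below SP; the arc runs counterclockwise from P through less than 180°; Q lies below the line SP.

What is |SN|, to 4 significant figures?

32.43

Checks: |JN| = 9.600 ✓; ∠(JN, NQ) = 90.00° ✓; |NQ| = 22.60 ✓; |SQ| = 45.20 ✓.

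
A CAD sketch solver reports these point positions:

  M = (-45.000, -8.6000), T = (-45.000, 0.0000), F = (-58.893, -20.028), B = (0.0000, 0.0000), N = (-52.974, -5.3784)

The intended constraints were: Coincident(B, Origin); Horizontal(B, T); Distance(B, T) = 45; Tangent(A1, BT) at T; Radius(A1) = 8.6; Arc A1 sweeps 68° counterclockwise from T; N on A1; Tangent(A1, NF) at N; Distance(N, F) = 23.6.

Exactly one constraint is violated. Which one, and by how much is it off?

Distance(N, F) = 23.6 — off by 7.80.

B = (0.00, 0.00) ✓; B.y = 0.00, T.y = 0.00 ✓; |BT| = 45.00 ✓; ∠(MT, TB) = 90.00° ✓; |MT| = 8.600 ✓; bearing(M→N) − bearing(M→T) = 68.00° ✓; |MN| = 8.600 ✓; ∠(MN, NF) = 90.00° ✓; |NF| = 15.80 ✗.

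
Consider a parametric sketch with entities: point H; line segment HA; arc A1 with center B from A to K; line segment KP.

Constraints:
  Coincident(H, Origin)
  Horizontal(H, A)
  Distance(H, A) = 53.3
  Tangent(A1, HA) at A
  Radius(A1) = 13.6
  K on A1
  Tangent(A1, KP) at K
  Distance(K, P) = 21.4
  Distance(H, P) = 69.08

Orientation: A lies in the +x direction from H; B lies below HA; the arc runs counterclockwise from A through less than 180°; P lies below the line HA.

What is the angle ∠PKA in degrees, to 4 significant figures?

114.3°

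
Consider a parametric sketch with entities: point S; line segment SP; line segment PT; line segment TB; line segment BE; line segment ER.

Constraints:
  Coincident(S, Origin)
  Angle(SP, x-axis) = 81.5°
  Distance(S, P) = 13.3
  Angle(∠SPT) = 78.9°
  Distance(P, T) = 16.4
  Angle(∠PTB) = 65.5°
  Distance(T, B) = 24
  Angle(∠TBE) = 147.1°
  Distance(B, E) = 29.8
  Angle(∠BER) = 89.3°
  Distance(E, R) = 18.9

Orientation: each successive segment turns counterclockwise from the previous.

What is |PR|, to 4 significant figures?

36.03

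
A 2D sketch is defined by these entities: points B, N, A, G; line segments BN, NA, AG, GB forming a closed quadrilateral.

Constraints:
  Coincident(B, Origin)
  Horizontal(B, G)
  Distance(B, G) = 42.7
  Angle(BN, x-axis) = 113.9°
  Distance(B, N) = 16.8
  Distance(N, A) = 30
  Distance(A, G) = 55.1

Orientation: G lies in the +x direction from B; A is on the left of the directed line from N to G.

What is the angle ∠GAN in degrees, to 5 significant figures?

67.799°

Checks: BN at 113.9° ✓; |NA| = 30.00 ✓; |AG| = 55.10 ✓.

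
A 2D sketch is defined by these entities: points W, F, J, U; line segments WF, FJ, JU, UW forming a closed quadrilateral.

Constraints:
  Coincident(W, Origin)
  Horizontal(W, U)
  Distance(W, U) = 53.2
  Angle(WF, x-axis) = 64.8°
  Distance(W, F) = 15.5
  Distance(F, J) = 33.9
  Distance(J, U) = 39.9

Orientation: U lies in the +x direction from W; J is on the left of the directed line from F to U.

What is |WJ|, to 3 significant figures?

48.2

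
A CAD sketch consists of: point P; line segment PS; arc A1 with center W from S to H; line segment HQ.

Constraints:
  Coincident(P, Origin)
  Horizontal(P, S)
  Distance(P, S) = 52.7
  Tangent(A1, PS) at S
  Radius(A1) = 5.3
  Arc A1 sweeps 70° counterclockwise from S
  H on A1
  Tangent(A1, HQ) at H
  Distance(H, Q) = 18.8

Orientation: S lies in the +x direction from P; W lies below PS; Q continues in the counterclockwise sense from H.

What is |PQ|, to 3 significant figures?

46.4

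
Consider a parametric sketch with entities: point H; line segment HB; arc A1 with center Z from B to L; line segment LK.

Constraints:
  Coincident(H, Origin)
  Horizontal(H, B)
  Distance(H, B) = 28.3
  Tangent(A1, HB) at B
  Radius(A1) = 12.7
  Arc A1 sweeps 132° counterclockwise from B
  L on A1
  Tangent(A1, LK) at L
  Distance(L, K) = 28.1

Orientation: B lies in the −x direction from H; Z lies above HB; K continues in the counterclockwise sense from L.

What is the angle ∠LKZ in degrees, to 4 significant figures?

24.32°

On A1, B sits at bearing -90° from Z; a 132° counterclockwise sweep puts L at bearing 42°, so L = Z + 12.7·(cos 42°, sin 42°) = (-18.86, 21.20). The tangent condition forces ZL to be normal to LK, so LK runs along (−sin 42°, cos 42°); with |LK| = 28.1, K = (-37.66, 42.08). Then cos ∠LKZ = KL·KZ / (|KL||KZ|), giving 24.32°.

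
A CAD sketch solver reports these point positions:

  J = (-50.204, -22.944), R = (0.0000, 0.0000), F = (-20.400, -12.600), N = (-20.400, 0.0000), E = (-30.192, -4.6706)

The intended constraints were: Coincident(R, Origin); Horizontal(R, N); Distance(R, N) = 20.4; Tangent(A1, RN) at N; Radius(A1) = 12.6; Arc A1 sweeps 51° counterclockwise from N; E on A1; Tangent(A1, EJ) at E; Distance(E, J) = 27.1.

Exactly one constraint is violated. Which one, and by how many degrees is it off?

Tangent(A1, EJ) at E — off by 8.60°.

R = (0.00, 0.00) ✓; R.y = 0.00, N.y = 0.00 ✓; |RN| = 20.40 ✓; ∠(FN, NR) = 90.00° ✓; |FN| = 12.60 ✓; bearing(F→E) − bearing(F→N) = 51.00° ✓; |FE| = 12.60 ✓; ∠(FE, EJ) = 98.60° ✗; |EJ| = 27.10 ✓.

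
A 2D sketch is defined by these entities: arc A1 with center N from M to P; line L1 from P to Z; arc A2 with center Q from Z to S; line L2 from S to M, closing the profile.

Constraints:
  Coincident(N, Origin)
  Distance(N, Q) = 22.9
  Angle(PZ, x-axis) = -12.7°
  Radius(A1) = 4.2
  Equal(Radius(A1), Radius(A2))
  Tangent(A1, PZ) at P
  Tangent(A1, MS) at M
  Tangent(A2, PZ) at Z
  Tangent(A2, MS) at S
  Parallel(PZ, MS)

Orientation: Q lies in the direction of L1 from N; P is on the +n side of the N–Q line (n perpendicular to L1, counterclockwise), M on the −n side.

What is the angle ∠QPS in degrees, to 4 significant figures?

9.751°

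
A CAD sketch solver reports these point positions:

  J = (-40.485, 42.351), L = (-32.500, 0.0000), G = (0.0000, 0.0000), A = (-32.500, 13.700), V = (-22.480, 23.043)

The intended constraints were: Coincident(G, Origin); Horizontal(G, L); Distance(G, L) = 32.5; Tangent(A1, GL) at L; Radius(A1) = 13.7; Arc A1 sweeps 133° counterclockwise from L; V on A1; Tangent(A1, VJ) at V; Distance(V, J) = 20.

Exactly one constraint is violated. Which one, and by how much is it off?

Distance(V, J) = 20 — off by 6.40.

G = (0.00, 0.00) ✓; G.y = 0.00, L.y = 0.00 ✓; |GL| = 32.50 ✓; ∠(AL, LG) = 90.00° ✓; |AL| = 13.70 ✓; bearing(A→V) − bearing(A→L) = 133.0° ✓; |AV| = 13.70 ✓; ∠(AV, VJ) = 90.00° ✓; |VJ| = 26.40 ✗.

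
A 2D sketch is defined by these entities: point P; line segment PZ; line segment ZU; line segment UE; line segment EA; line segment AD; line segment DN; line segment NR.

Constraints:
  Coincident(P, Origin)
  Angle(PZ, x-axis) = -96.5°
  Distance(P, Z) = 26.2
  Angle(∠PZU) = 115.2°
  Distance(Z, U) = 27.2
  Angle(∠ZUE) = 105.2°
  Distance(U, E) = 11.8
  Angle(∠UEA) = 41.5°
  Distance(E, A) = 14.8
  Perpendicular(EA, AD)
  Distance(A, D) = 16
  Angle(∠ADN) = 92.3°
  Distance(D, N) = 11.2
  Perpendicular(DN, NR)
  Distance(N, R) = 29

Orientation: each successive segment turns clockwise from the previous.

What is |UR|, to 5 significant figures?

21.327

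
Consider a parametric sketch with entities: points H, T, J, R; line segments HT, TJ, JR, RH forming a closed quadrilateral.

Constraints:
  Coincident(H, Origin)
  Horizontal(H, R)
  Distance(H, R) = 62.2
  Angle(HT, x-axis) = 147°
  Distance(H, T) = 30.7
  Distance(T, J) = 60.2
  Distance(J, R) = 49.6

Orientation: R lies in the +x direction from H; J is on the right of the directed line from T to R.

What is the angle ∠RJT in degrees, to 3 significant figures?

109°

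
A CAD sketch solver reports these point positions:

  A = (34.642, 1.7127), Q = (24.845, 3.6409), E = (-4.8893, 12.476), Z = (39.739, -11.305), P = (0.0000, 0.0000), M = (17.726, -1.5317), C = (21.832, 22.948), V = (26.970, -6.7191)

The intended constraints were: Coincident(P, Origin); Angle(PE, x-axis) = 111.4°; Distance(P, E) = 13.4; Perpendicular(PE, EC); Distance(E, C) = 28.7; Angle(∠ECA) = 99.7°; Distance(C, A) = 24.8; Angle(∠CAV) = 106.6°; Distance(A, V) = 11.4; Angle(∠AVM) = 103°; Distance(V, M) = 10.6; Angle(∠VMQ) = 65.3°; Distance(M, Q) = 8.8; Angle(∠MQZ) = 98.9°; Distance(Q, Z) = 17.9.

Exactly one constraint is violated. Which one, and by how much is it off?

Distance(Q, Z) = 17.9 — off by 3.20.

P = (0.00, 0.00) ✓; PE at 111.4° ✓; |PE| = 13.40 ✓; ∠(PE, EC) = 90.00° ✓; |EC| = 28.70 ✓; ∠ECA = 99.70° ✓; |CA| = 24.80 ✓; ∠CAV = 106.6° ✓; |AV| = 11.40 ✓; ∠AVM = 103.0° ✓; |VM| = 10.60 ✓; ∠VMQ = 65.30° ✓; |MQ| = 8.800 ✓; ∠MQZ = 98.90° ✓; |QZ| = 21.10 ✗.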